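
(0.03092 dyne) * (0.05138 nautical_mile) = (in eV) 1.836e+14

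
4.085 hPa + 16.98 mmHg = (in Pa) 2672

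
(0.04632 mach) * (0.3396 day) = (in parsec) 1.5e-11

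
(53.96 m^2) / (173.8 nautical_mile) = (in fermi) 1.676e+11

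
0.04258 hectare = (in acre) 0.1052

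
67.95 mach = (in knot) 4.497e+04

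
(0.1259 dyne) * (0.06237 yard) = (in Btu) 6.806e-11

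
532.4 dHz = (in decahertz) 5.324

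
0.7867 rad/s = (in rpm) 7.512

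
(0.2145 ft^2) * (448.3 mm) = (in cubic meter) 0.008934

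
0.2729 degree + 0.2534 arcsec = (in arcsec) 982.7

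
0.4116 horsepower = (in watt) 306.9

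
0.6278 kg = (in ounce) 22.14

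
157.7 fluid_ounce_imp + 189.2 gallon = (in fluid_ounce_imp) 2.536e+04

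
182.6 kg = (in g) 1.826e+05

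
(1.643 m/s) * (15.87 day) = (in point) 6.386e+09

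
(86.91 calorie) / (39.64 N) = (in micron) 9.173e+06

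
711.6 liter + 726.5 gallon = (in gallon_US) 914.5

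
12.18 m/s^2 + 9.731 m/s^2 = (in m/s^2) 21.91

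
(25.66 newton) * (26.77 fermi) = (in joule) 6.869e-13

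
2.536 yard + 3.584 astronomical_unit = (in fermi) 5.362e+26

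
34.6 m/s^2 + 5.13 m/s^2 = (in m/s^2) 39.73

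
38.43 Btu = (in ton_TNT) 9.691e-06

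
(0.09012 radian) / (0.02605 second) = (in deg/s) 198.2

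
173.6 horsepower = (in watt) 1.295e+05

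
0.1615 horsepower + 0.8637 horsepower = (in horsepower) 1.025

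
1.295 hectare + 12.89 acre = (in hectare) 6.511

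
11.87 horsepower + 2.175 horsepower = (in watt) 1.047e+04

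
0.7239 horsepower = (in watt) 539.8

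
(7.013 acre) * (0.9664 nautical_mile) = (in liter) 5.079e+10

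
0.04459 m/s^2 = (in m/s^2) 0.04459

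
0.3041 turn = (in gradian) 121.6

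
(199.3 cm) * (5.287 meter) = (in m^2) 10.54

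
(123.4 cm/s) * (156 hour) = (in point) 1.964e+09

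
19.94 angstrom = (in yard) 2.181e-09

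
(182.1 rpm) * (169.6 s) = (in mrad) 3.234e+06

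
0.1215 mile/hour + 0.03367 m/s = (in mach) 0.0002584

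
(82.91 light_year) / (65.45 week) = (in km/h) 7.134e+10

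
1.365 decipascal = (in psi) 1.98e-05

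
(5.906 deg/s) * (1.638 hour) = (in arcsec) 1.254e+08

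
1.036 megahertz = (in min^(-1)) 6.216e+07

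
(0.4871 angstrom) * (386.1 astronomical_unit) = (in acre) 0.6952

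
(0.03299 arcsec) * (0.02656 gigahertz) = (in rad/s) 4.248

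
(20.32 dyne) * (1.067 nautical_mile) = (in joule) 0.4015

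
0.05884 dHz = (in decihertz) 0.05884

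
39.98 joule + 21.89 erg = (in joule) 39.98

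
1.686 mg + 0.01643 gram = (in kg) 1.812e-05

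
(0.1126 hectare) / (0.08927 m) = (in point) 3.575e+07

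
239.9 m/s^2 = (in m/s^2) 239.9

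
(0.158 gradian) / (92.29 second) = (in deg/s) 0.001541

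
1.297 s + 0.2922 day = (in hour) 7.013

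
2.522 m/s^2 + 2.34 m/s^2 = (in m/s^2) 4.862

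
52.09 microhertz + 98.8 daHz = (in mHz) 9.88e+05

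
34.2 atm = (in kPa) 3465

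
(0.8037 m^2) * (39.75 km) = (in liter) 3.195e+07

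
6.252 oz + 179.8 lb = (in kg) 81.73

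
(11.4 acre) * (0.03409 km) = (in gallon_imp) 3.459e+08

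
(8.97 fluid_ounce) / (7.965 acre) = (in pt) 2.333e-05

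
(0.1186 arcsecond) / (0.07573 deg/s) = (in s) 0.000435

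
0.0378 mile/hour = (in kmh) 0.06083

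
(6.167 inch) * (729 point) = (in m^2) 0.04028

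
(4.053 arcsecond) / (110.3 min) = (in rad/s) 2.969e-09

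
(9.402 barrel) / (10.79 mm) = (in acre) 0.03423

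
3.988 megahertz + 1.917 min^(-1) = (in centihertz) 3.988e+08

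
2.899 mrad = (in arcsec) 598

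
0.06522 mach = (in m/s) 22.21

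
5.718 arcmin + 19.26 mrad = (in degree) 1.199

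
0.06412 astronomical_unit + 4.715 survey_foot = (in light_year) 1.014e-06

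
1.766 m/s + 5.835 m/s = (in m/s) 7.601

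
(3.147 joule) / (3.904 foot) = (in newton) 2.645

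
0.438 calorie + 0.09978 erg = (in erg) 1.833e+07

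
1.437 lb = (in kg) 0.6518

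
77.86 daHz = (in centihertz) 7.786e+04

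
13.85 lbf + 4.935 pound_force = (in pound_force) 18.79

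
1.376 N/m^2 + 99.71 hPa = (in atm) 0.09842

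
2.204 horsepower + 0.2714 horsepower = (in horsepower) 2.475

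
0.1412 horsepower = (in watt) 105.3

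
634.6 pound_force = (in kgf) 287.8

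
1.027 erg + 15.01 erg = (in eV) 1.001e+13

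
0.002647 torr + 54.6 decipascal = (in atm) 5.737e-05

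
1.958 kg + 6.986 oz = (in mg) 2.156e+06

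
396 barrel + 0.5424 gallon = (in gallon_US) 1.663e+04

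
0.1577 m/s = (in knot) 0.3065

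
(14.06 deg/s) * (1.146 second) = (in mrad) 281.2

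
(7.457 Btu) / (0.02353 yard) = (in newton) 3.657e+05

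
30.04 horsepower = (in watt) 2.24e+04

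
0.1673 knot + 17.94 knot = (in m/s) 9.315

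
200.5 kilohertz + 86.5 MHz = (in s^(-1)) 8.67e+07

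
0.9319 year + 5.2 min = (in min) 4.898e+05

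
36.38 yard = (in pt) 9.43e+04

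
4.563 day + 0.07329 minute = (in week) 0.6519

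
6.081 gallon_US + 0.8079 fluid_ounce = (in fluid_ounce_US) 779.2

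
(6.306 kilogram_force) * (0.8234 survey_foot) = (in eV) 9.687e+19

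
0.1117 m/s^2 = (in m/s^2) 0.1117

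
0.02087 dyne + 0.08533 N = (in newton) 0.08533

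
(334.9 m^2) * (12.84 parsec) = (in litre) 1.327e+23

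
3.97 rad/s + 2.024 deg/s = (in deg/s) 229.5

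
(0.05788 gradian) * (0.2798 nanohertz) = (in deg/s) 1.458e-11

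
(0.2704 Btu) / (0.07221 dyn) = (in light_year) 4.176e-08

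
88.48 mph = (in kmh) 142.4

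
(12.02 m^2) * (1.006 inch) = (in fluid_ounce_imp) 1.081e+04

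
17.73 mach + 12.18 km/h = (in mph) 1.351e+04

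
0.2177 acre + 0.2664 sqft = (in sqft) 9483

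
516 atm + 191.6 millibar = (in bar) 523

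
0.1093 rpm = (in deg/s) 0.6558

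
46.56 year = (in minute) 2.447e+07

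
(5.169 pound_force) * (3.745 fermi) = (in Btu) 8.161e-17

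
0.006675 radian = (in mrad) 6.675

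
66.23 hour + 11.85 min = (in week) 0.3954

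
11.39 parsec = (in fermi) 3.515e+32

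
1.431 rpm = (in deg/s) 8.586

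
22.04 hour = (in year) 0.002516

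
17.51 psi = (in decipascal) 1.207e+06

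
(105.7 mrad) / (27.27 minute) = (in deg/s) 0.003701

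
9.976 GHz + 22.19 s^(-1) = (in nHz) 9.976e+18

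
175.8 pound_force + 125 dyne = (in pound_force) 175.8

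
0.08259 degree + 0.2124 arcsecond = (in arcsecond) 297.5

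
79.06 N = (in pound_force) 17.77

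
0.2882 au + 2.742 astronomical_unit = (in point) 1.285e+15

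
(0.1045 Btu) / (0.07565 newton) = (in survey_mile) 0.9056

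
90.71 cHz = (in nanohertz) 9.071e+08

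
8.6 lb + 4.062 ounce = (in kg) 4.016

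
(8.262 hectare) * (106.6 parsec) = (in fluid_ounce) 9.189e+27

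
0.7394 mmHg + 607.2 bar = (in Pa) 6.072e+07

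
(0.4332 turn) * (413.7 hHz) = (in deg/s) 6.452e+06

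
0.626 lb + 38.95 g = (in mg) 3.229e+05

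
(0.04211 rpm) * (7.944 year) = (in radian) 1.105e+06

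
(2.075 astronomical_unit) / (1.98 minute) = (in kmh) 9.407e+09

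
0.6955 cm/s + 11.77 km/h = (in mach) 0.009622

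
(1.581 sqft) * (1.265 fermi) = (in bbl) 1.169e-15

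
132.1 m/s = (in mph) 295.5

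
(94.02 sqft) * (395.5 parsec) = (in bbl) 6.705e+20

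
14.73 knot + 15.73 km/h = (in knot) 23.22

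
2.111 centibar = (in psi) 0.3062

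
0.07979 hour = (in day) 0.003325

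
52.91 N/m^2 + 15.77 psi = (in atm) 1.074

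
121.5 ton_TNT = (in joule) 5.084e+11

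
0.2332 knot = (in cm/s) 12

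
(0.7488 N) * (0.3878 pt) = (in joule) 0.0001024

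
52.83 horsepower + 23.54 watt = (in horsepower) 52.86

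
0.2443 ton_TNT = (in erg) 1.022e+16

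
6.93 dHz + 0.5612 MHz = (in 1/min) 3.367e+07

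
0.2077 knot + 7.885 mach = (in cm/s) 2.685e+05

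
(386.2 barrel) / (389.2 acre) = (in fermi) 3.898e+10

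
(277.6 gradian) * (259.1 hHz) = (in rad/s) 1.13e+05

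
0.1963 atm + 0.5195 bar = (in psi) 10.42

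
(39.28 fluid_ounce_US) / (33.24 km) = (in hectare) 3.495e-12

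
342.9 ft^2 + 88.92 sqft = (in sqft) 431.8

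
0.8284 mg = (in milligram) 0.8284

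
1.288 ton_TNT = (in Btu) 5.108e+06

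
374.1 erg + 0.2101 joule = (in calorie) 0.05022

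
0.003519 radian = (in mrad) 3.519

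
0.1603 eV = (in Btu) 2.434e-23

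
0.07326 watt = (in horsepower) 9.824e-05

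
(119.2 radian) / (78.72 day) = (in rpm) 0.0001674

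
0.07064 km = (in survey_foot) 231.8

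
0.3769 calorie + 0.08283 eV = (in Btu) 0.001495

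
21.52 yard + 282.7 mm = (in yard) 21.83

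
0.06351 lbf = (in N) 0.2825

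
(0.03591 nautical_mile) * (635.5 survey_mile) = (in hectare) 6802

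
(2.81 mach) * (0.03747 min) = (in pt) 6.098e+06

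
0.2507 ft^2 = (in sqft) 0.2507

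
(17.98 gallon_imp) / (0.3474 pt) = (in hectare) 0.0667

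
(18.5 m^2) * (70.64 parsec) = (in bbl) 2.536e+20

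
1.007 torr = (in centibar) 0.1343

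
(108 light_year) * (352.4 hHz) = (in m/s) 3.601e+22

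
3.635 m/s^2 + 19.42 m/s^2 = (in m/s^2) 23.05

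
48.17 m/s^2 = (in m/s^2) 48.17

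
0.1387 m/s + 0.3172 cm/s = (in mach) 0.0004167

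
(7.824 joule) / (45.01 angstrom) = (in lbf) 3.908e+08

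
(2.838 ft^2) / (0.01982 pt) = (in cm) 3.771e+06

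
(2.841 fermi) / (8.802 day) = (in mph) 8.357e-21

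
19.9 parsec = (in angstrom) 6.14e+27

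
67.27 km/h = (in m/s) 18.69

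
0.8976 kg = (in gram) 897.6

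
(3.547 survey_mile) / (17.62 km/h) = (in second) 1166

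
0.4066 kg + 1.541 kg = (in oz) 68.7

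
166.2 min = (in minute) 166.2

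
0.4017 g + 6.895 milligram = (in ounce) 0.01441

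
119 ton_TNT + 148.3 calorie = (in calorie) 1.19e+11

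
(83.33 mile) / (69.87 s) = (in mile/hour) 4294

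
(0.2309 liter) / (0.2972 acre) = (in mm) 0.000192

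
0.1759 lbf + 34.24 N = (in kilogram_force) 3.571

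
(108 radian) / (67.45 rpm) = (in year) 4.848e-07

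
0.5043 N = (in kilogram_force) 0.05142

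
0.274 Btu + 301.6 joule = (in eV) 3.687e+21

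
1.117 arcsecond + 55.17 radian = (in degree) 3161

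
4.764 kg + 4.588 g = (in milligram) 4.769e+06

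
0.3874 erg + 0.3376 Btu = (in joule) 356.2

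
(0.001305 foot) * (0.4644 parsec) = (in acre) 1.408e+09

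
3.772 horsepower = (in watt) 2813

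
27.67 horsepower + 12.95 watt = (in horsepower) 27.69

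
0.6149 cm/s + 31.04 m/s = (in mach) 0.09118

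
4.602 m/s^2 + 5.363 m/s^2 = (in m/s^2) 9.965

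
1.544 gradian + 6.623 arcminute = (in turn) 0.004167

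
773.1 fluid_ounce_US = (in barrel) 0.1438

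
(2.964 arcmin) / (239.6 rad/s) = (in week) 5.95e-12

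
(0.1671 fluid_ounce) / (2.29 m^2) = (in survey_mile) 1.341e-09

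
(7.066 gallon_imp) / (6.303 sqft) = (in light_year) 5.798e-18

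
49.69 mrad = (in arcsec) 1.025e+04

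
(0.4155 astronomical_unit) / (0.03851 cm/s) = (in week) 2.669e+08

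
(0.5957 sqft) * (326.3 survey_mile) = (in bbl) 1.828e+05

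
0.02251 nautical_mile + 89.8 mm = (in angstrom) 4.178e+11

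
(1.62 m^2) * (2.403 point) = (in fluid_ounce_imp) 48.33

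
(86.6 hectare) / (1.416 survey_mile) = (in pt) 1.077e+06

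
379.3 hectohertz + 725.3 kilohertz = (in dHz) 7.632e+06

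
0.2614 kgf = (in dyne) 2.563e+05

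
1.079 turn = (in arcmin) 2.331e+04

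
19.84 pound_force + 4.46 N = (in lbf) 20.84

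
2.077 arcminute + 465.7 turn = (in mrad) 2.926e+06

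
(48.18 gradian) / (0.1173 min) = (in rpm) 1.027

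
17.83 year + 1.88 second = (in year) 17.83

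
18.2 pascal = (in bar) 0.000182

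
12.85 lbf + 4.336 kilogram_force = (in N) 99.68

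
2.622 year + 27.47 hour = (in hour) 2.3e+04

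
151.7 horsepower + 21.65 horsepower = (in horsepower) 173.3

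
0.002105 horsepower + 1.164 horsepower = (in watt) 869.6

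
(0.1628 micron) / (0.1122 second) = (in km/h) 5.224e-06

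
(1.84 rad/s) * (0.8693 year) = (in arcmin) 1.734e+11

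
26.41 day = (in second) 2.282e+06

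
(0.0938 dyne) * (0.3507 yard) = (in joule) 3.008e-07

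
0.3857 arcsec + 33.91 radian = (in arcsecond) 6.994e+06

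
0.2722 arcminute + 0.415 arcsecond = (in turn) 1.292e-05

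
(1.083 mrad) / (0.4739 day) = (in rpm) 2.526e-07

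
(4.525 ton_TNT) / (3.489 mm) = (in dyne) 5.426e+17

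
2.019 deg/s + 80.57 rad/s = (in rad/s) 80.61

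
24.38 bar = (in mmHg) 1.829e+04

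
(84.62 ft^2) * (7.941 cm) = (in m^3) 0.6243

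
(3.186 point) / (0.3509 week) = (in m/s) 5.296e-09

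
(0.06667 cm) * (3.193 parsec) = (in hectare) 6.569e+09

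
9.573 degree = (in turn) 0.02659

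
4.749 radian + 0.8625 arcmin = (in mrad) 4749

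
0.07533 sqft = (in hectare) 6.998e-07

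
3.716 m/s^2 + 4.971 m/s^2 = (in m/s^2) 8.687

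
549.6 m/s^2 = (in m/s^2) 549.6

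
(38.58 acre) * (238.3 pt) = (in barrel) 8.255e+04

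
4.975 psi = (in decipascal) 3.43e+05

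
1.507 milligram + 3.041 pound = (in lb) 3.041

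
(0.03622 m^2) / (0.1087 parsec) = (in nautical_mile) 5.831e-21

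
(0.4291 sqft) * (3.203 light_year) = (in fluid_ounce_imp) 4.252e+19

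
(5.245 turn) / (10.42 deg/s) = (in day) 0.002097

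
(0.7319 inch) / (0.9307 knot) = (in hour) 1.079e-05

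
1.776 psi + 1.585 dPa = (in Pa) 1.225e+04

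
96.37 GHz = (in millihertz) 9.637e+13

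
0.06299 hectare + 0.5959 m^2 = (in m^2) 630.5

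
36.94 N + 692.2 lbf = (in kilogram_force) 317.7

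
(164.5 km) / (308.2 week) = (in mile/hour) 0.001974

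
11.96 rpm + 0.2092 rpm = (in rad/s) 1.274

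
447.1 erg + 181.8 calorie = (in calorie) 181.8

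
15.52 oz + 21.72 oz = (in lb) 2.328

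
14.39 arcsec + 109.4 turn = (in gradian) 4.376e+04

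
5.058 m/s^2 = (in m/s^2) 5.058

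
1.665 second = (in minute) 0.02775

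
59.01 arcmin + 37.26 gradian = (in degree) 34.52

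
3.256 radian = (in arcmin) 1.119e+04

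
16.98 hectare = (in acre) 41.96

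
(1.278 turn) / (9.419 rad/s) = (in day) 9.867e-06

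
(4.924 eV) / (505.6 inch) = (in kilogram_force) 6.264e-21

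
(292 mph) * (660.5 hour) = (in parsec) 1.006e-08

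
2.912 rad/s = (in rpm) 27.81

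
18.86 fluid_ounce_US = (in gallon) 0.1473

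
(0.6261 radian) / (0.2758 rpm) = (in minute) 0.3613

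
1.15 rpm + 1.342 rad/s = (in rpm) 13.97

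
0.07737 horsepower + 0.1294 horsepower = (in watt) 154.2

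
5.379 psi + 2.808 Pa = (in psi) 5.379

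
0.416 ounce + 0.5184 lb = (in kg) 0.2469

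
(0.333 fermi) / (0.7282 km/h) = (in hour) 4.573e-19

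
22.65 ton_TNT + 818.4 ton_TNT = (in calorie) 8.41e+11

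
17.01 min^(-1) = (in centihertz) 28.35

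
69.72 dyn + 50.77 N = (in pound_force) 11.41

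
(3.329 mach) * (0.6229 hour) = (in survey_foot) 8.339e+06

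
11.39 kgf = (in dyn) 1.117e+07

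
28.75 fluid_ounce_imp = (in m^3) 0.0008169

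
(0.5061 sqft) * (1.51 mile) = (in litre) 1.143e+05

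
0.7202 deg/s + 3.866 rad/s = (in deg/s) 222.2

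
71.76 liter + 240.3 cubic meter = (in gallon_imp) 5.287e+04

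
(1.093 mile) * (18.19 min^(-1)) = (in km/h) 1920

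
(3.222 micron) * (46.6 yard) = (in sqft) 0.001478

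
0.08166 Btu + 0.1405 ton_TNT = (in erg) 5.879e+15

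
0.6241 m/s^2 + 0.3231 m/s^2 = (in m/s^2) 0.9472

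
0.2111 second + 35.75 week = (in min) 3.604e+05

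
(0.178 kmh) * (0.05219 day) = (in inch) 8778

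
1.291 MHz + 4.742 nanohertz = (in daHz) 1.291e+05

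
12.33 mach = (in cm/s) 4.198e+05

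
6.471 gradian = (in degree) 5.824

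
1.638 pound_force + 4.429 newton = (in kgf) 1.195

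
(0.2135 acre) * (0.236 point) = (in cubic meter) 0.07193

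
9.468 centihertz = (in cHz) 9.468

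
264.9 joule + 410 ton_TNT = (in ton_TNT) 410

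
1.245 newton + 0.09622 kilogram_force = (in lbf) 0.492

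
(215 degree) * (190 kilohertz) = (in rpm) 6.808e+06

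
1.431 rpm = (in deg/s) 8.586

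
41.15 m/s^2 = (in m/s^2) 41.15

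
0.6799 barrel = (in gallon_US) 28.56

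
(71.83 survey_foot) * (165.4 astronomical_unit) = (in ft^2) 5.831e+15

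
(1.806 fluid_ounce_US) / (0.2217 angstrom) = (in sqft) 2.593e+07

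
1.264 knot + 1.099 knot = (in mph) 2.719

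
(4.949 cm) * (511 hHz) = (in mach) 7.427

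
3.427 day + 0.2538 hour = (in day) 3.438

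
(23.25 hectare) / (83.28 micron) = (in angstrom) 2.792e+19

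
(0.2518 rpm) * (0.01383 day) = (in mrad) 3.151e+04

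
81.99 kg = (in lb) 180.8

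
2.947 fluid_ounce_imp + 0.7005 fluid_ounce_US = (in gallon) 0.02759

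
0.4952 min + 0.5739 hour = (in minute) 34.93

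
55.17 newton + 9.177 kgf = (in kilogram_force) 14.8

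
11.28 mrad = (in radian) 0.01128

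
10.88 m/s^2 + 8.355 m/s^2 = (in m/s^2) 19.23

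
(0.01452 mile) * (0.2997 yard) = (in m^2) 6.404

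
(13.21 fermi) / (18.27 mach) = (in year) 6.733e-26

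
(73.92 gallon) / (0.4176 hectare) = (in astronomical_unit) 4.479e-16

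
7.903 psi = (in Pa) 5.449e+04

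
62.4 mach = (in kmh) 7.649e+04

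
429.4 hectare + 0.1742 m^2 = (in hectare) 429.4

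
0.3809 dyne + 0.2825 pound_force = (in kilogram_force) 0.1281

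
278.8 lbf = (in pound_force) 278.8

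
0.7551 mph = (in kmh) 1.215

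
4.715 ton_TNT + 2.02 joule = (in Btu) 1.87e+07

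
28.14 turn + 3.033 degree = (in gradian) 1.126e+04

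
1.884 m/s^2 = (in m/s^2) 1.884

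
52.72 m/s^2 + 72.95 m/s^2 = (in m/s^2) 125.7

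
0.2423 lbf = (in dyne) 1.078e+05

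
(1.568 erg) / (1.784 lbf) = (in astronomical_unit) 1.321e-19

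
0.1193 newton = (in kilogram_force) 0.01217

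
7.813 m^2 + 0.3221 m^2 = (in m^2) 8.135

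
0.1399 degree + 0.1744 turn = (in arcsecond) 2.265e+05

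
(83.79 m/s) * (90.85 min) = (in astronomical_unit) 3.053e-06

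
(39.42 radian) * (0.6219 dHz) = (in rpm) 23.41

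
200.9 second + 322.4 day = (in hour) 7738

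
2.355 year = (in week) 122.8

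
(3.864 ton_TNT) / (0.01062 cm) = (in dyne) 1.522e+19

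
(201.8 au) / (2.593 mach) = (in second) 3.419e+10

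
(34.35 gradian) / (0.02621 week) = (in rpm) 0.000325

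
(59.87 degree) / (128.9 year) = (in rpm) 2.455e-09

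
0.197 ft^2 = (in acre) 4.522e-06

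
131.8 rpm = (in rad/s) 13.8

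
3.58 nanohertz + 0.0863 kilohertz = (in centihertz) 8630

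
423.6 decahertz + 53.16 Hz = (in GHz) 4.289e-06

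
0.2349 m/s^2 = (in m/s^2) 0.2349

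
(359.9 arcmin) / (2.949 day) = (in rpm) 3.924e-06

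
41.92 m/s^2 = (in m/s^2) 41.92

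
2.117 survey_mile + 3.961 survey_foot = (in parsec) 1.105e-13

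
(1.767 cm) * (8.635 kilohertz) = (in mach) 0.4481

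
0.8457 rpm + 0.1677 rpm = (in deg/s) 6.08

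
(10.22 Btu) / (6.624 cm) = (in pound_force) 3.659e+04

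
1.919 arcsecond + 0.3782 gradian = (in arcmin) 20.45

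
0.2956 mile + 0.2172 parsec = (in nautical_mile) 3.619e+12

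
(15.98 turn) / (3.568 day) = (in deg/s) 0.01866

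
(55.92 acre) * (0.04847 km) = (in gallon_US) 2.898e+09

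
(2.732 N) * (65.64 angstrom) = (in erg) 0.1793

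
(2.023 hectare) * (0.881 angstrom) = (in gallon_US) 0.0004708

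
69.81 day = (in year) 0.1913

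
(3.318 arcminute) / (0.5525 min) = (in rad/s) 2.912e-05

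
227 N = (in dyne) 2.27e+07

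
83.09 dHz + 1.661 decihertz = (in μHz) 8.475e+06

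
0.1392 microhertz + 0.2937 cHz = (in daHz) 0.0002937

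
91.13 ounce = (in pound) 5.696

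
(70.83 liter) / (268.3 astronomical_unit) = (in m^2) 1.765e-15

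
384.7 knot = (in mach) 0.5812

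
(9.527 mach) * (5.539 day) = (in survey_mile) 9.646e+05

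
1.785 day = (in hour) 42.84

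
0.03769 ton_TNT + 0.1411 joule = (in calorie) 3.769e+07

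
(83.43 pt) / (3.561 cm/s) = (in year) 2.621e-08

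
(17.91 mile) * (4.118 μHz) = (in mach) 0.0003486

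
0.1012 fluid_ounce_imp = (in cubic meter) 2.875e-06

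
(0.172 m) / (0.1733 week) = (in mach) 4.819e-09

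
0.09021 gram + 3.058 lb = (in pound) 3.058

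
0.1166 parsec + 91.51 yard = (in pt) 1.02e+19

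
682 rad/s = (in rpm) 6513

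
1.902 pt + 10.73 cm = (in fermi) 1.08e+14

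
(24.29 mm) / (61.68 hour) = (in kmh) 3.938e-07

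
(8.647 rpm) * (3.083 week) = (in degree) 9.674e+07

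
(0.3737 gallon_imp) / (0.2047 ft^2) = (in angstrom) 8.933e+08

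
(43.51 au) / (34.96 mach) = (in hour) 1.519e+05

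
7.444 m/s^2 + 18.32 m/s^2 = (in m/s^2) 25.76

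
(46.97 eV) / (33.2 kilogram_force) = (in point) 6.552e-17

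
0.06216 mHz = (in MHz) 6.216e-11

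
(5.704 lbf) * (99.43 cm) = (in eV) 1.575e+20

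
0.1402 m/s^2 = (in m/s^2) 0.1402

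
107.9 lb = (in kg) 48.94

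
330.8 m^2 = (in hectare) 0.03308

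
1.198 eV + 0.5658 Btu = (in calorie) 142.7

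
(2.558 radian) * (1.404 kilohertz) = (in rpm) 3.43e+04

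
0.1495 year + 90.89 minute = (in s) 4.72e+06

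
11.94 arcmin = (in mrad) 3.473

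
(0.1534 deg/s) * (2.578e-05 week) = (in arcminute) 143.5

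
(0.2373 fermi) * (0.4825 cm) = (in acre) 2.829e-22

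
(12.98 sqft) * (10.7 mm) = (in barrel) 0.08116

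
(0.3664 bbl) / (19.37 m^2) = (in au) 2.01e-14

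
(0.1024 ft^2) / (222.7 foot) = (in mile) 8.709e-08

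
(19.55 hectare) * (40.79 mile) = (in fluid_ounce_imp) 4.517e+14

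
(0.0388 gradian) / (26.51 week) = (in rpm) 3.63e-10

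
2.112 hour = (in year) 0.0002411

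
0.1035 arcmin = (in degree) 0.001725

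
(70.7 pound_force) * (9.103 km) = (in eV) 1.787e+25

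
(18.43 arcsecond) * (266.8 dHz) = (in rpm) 0.02276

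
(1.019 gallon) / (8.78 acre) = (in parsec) 3.518e-24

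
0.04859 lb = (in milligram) 2.204e+04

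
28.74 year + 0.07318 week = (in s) 9.064e+08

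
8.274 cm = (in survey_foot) 0.2715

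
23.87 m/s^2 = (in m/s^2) 23.87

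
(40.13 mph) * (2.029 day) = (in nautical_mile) 1698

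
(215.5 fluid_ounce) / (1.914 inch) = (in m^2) 0.1311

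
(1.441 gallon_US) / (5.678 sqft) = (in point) 29.31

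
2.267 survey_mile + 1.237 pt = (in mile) 2.267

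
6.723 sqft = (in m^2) 0.6246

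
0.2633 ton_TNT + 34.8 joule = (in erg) 1.102e+16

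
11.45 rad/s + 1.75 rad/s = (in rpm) 126.1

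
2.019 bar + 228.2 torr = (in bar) 2.323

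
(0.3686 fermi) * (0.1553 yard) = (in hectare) 5.234e-21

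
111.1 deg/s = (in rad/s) 1.939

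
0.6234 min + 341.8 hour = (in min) 2.051e+04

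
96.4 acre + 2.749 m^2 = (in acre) 96.4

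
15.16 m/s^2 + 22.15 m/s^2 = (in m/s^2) 37.31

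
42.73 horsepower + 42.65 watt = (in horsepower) 42.79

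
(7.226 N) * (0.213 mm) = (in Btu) 1.459e-06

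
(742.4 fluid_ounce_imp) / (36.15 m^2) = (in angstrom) 5.835e+06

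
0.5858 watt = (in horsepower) 0.0007856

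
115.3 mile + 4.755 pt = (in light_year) 1.961e-11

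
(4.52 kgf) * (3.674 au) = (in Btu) 2.309e+10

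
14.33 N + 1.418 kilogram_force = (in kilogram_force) 2.879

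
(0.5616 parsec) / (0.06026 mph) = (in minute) 1.072e+16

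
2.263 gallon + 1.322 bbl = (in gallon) 57.79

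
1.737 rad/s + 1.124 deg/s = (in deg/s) 100.6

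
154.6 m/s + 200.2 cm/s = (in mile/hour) 350.3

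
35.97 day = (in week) 5.139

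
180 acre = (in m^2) 7.284e+05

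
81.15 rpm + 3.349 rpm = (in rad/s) 8.849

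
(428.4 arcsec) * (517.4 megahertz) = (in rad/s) 1.075e+06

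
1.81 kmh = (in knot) 0.9773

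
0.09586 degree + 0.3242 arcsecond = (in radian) 0.001675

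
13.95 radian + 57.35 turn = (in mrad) 3.743e+05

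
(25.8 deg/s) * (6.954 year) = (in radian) 9.875e+07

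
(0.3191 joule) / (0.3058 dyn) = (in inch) 4.108e+06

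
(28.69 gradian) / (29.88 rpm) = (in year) 4.567e-09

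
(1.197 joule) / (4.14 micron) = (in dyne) 2.891e+10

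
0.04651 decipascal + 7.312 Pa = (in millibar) 0.07317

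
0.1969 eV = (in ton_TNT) 7.54e-30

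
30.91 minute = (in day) 0.02147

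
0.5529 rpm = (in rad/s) 0.0579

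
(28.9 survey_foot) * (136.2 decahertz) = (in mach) 35.23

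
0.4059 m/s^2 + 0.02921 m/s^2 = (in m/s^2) 0.4351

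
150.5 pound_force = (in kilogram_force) 68.27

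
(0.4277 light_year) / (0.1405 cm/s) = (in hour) 8e+14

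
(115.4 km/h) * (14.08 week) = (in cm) 2.73e+10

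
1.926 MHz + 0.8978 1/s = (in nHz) 1.926e+15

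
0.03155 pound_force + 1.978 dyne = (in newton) 0.1404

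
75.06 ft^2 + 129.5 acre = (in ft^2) 5.641e+06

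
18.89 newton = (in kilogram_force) 1.926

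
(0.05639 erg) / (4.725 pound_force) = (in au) 1.793e-21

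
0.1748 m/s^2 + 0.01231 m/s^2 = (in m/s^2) 0.1871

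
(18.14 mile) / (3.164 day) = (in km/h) 0.3844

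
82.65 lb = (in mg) 3.749e+07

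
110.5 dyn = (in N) 0.001105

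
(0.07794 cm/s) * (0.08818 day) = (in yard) 6.494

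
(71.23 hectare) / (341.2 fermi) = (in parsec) 67.66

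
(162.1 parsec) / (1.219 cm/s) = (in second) 4.103e+20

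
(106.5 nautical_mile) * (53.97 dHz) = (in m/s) 1.064e+06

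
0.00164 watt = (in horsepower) 2.199e-06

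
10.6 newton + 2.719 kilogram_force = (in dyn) 3.726e+06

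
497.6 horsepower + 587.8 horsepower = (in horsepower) 1085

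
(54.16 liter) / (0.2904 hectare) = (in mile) 1.159e-08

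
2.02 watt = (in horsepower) 0.002709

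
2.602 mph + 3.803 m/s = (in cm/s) 496.6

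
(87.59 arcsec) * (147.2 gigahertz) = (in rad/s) 6.251e+07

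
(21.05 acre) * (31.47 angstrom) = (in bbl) 0.001686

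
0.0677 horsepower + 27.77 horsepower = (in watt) 2.076e+04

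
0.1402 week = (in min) 1413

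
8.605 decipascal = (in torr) 0.006454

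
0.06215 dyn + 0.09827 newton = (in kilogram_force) 0.01002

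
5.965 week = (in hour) 1002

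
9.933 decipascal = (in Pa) 0.9933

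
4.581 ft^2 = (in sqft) 4.581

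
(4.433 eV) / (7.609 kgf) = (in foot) 3.123e-20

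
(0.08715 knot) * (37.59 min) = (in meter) 101.1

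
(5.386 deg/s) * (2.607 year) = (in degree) 4.428e+08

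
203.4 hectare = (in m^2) 2.034e+06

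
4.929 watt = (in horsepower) 0.00661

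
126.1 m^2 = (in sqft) 1357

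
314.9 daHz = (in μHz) 3.149e+09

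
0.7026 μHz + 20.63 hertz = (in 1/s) 20.63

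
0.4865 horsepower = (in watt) 362.8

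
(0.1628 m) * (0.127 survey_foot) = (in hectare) 6.302e-07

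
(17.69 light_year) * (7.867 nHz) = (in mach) 3.867e+06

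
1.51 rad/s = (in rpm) 14.42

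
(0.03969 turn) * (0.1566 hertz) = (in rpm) 0.3729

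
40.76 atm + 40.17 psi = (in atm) 43.49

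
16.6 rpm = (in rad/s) 1.738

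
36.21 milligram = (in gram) 0.03621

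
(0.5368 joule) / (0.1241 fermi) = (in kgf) 4.411e+14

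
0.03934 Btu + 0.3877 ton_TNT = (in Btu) 1.537e+06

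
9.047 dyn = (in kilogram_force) 9.225e-06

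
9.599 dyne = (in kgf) 9.788e-06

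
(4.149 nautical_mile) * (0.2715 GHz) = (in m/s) 2.086e+12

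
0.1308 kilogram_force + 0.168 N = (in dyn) 1.451e+05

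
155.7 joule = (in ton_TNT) 3.721e-08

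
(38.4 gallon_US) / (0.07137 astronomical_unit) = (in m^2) 1.361e-11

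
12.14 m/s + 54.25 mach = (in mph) 4.135e+04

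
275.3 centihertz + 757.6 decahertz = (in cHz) 7.579e+05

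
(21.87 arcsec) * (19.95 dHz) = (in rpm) 0.00202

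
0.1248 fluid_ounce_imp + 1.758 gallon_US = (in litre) 6.658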